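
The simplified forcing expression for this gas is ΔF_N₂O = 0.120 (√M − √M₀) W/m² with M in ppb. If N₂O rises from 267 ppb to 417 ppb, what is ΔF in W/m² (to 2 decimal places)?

N₂O: 0.120 × (√417 − √267) = 0.120 × (20.4206 − 16.3401) = 0.120 × 4.0805 = 0.4897 W/m².

ΔF = 0.49 W/m²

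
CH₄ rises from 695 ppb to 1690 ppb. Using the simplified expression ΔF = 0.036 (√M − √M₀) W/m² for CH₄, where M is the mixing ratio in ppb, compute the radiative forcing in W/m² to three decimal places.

CH₄: 0.036 × (√1690 − √695) = 0.036 × (41.1096 − 26.3629) = 0.036 × 14.7467 = 0.5309 W/m².

ΔF = 0.531 W/m²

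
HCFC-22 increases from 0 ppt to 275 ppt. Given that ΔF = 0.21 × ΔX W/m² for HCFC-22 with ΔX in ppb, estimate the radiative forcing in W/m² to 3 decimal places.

ΔF = 0.058 W/m²

HCFC-22: Δ = 275 − 0 = 275 ppt = 0.275 ppb; ΔF = 0.21 × 0.275 = 0.0578 W/m².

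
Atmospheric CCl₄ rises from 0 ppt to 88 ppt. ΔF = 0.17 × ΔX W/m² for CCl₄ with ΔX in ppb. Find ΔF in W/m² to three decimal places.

ΔF = 0.015 W/m²

CCl₄: Δ = 88 − 0 = 88 ppt = 0.088 ppb; ΔF = 0.17 × 0.088 = 0.0150 W/m².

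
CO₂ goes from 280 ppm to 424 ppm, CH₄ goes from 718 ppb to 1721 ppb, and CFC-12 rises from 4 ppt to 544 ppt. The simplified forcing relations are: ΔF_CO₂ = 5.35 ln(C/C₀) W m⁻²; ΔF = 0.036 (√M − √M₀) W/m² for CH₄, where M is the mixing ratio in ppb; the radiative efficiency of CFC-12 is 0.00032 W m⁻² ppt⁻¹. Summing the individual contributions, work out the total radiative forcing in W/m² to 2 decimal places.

ΔF = 2.92 W/m²

CO₂: 5.35 × ln(424/280) = 5.35 × ln(1.51429) = 5.35 × 0.41495 = 2.2200 W/m².
CH₄: 0.036 × (√1721 − √718) = 0.036 × (41.4849 − 26.7955) = 0.036 × 14.6894 = 0.5288 W/m².
CFC-12: ΔF = 0.00032 × (544 − 4) = 0.00032 × 540 = 0.1728 W/m².
Total ΔF = 2.2200 + 0.5288 + 0.1728 = 2.9216 W/m².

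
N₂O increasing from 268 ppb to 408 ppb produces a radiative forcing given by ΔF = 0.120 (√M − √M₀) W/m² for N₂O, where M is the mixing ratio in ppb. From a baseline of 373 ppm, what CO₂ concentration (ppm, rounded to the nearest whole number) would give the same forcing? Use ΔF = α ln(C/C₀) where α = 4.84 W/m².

N₂O forcing: 0.120 × (√408 − √268) = 0.120 × (20.1990 − 16.3707) = 0.120 × 3.8283 = 0.45940 W/m².
Set 4.84 ln(C/373) = 0.45940: ln(C/373) = 0.45940/4.84 = 0.09492, so C = 373 × e^0.09492 = 373 × 1.09957 = 410.14 ppm.

C ≈ 410 ppm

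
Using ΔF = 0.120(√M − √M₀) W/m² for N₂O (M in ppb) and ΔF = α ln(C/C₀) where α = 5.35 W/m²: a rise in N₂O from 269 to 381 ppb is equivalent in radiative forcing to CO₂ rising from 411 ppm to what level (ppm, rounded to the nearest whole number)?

C ≈ 441 ppm

N₂O forcing: 0.120 × (√381 − √269) = 0.120 × (19.5192 − 16.4012) = 0.120 × 3.1180 = 0.37416 W/m².
Set 5.35 ln(C/411) = 0.37416: ln(C/411) = 0.37416/5.35 = 0.06994, so C = 411 × e^0.06994 = 411 × 1.07244 = 440.77 ppm.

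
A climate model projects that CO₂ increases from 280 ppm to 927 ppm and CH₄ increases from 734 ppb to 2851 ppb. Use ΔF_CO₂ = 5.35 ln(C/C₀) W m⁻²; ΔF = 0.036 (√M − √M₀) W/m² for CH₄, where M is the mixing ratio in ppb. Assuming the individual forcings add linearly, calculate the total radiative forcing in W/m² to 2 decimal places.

CO₂: 5.35 × ln(927/280) = 5.35 × ln(3.31071) = 5.35 × 1.19716 = 6.4048 W/m².
CH₄: 0.036 × (√2851 − √734) = 0.036 × (53.3948 − 27.0924) = 0.036 × 26.3024 = 0.9469 W/m².
Total ΔF = 6.4048 + 0.9469 = 7.3517 W/m².

ΔF = 7.35 W/m²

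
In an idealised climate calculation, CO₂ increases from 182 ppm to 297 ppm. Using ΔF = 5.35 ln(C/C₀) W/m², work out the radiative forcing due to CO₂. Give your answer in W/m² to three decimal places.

CO₂: 5.35 × ln(297/182) = 5.35 × ln(1.63187) = 5.35 × 0.48973 = 2.6201 W/m².

ΔF = 2.620 W/m²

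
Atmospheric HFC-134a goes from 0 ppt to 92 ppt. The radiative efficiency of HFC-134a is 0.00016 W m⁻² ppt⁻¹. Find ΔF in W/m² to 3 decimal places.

HFC-134a: ΔF = 0.00016 × (92 − 0) = 0.00016 × 92 = 0.0147 W/m².

ΔF = 0.015 W/m²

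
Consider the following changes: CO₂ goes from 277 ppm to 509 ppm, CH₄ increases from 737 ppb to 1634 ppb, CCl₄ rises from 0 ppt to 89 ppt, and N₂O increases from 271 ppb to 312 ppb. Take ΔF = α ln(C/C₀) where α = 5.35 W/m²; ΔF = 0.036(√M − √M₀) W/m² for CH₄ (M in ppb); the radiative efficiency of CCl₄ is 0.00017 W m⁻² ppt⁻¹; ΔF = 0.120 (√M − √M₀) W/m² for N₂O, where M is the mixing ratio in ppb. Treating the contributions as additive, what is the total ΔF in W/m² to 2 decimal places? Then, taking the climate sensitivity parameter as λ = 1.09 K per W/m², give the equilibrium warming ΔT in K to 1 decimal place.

ΔF = 3.89 W/m²; ΔT = 4.2 K

CO₂: 5.35 × ln(509/277) = 5.35 × ln(1.83755) = 5.35 × 0.60843 = 3.2551 W/m².
CH₄: 0.036 × (√1634 − √737) = 0.036 × (40.4228 − 27.1477) = 0.036 × 13.2751 = 0.4779 W/m².
CCl₄: ΔF = 0.00017 × (89 − 0) = 0.00017 × 89 = 0.0151 W/m².
N₂O: 0.120 × (√312 − √271) = 0.120 × (17.6635 − 16.4621) = 0.120 × 1.2014 = 0.1442 W/m².
Total ΔF = 3.2551 + 0.4779 + 0.0151 + 0.1442 = 3.8923 W/m².
ΔT = λ ΔF = 1.09 × 3.89 = 4.2401 K.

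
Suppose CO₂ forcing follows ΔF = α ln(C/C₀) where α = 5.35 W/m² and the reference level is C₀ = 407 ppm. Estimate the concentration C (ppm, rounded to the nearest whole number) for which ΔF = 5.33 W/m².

Set 5.35 ln(C/407) = 5.33, so ln(C/407) = 5.33/5.35 = 0.99626.
Then C/407 = e^0.99626 = 2.70813, giving C = 407 × 2.70813 = 1102.21 ppm.

C ≈ 1102 ppm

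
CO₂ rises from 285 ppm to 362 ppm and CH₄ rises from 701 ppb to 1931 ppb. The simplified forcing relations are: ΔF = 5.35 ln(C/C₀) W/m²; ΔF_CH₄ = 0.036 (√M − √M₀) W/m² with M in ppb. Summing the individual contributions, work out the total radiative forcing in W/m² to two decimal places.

ΔF = 1.91 W/m²

CO₂: 5.35 × ln(362/285) = 5.35 × ln(1.27018) = 5.35 × 0.23916 = 1.2795 W/m².
CH₄: 0.036 × (√1931 − √701) = 0.036 × (43.9431 − 26.4764) = 0.036 × 17.4667 = 0.6288 W/m².
Total ΔF = 1.2795 + 0.6288 = 1.9083 W/m².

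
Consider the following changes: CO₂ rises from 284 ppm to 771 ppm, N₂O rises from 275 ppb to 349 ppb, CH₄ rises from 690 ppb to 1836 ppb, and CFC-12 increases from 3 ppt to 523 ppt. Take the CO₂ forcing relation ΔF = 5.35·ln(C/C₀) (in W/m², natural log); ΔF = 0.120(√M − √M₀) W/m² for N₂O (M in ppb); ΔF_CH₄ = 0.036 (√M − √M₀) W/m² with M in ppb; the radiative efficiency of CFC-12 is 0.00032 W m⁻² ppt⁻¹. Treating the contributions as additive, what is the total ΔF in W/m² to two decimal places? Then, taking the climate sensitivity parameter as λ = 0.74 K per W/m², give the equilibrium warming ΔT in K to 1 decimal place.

CO₂: 5.35 × ln(771/284) = 5.35 × ln(2.71479) = 5.35 × 0.99871 = 5.3431 W/m².
N₂O: 0.120 × (√349 − √275) = 0.120 × (18.6815 − 16.5831) = 0.120 × 2.0984 = 0.2518 W/m².
CH₄: 0.036 × (√1836 − √690) = 0.036 × (42.8486 − 26.2679) = 0.036 × 16.5807 = 0.5969 W/m².
CFC-12: ΔF = 0.00032 × (523 − 3) = 0.00032 × 520 = 0.1664 W/m².
Total ΔF = 5.3431 + 0.2518 + 0.5969 + 0.1664 = 6.3582 W/m².
ΔT = λ ΔF = 0.74 × 6.36 = 4.7064 K.

ΔF = 6.36 W/m²; ΔT = 4.7 K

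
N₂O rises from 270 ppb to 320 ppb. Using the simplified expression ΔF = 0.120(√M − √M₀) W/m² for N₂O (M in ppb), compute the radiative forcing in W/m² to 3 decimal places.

N₂O: 0.120 × (√320 − √270) = 0.120 × (17.8885 − 16.4317) = 0.120 × 1.4568 = 0.1748 W/m².

ΔF = 0.175 W/m²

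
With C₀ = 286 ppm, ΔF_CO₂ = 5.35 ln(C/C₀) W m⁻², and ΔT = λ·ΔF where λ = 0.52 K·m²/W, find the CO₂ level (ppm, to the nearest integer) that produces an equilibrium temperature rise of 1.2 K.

Required forcing: ΔF = ΔT/λ = 1.2/0.52 = 2.3077 W/m².
Then ln(C/286) = ΔF/5.35 = 2.3077/5.35 = 0.43135.
So C = 286 × e^0.43135 = 286 × 1.53933 = 440.25 ppm.

C ≈ 440 ppm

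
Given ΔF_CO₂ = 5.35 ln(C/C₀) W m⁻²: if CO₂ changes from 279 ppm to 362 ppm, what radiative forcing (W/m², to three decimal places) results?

ΔF = 1.393 W/m²

CO₂ absorption bands are partially saturated, so forcing scales with the logarithm of the concentration ratio.
CO₂: 5.35 × ln(362/279) = 5.35 × ln(1.29749) = 5.35 × 0.26043 = 1.3933 W/m².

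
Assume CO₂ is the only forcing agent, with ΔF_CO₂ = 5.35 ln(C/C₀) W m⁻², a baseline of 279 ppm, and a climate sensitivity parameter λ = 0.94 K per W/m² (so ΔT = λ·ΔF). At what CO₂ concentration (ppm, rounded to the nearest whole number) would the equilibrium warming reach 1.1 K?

C ≈ 347 ppm

Required forcing: ΔF = ΔT/λ = 1.1/0.94 = 1.1702 W/m².
Then ln(C/279) = ΔF/5.35 = 1.1702/5.35 = 0.21873.
So C = 279 × e^0.21873 = 279 × 1.24450 = 347.22 ppm.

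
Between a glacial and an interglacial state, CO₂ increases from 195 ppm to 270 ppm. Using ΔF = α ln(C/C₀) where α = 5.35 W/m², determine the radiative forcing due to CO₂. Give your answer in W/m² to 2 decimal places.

CO₂ absorption bands are partially saturated, so forcing scales with the logarithm of the concentration ratio.
CO₂: 5.35 × ln(270/195) = 5.35 × ln(1.38462) = 5.35 × 0.32543 = 1.7411 W/m².

ΔF = 1.74 W/m²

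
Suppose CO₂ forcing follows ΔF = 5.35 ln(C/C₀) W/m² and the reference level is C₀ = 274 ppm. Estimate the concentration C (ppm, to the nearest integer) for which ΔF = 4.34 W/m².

C ≈ 617 ppm

Set 5.35 ln(C/274) = 4.34, so ln(C/274) = 4.34/5.35 = 0.81121.
Then C/274 = e^0.81121 = 2.25063, giving C = 274 × 2.25063 = 616.67 ppm.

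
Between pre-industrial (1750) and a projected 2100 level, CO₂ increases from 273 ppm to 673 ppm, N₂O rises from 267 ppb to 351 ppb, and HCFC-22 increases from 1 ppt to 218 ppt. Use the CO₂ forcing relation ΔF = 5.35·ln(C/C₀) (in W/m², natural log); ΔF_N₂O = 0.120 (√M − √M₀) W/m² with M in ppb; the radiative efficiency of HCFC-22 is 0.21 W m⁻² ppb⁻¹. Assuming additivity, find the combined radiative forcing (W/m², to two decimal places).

ΔF = 5.16 W/m²

CO₂: 5.35 × ln(673/273) = 5.35 × ln(2.46520) = 5.35 × 0.90227 = 4.8271 W/m².
N₂O: 0.120 × (√351 − √267) = 0.120 × (18.7350 − 16.3401) = 0.120 × 2.3949 = 0.2874 W/m².
HCFC-22: Δ = 218 − 1 = 217 ppt = 0.217 ppb; ΔF = 0.21 × 0.217 = 0.0456 W/m².
Total ΔF = 4.8271 + 0.2874 + 0.0456 = 5.1601 W/m².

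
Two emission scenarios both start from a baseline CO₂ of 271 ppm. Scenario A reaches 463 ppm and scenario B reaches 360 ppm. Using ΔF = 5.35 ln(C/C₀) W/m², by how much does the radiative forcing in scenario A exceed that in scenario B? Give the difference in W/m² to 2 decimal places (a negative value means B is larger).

ΔF_A − ΔF_B = 1.35 W/m²

ΔF_A = 5.35 ln(463/271) = 5.35 × 0.53561 = 2.8655 W/m².
ΔF_B = 5.35 ln(360/271) = 5.35 × 0.28399 = 1.5193 W/m².
Difference: 2.8655 − 1.5193 = 1.3462 W/m².
(Equivalently, ΔF_A − ΔF_B = 5.35 ln(463/360) = 5.35 × 0.25162 = 1.3462 W/m².)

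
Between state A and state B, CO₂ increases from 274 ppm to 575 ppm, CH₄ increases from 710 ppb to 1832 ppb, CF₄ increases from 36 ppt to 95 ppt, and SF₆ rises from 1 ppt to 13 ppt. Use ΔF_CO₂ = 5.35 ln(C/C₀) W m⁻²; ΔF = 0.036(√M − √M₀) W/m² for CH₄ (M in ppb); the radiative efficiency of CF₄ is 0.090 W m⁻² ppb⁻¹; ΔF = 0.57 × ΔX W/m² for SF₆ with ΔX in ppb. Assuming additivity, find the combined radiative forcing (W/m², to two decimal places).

ΔF = 4.56 W/m²

CO₂: 5.35 × ln(575/274) = 5.35 × ln(2.09854) = 5.35 × 0.74124 = 3.9656 W/m².
CH₄: 0.036 × (√1832 − √710) = 0.036 × (42.8019 − 26.6458) = 0.036 × 16.1561 = 0.5816 W/m².
CF₄: Δ = 95 − 36 = 59 ppt = 0.059 ppb; ΔF = 0.090 × 0.059 = 0.0053 W/m².
SF₆: Δ = 13 − 1 = 12 ppt = 0.012 ppb; ΔF = 0.57 × 0.012 = 0.0068 W/m².
Total ΔF = 3.9656 + 0.5816 + 0.0053 + 0.0068 = 4.5593 W/m².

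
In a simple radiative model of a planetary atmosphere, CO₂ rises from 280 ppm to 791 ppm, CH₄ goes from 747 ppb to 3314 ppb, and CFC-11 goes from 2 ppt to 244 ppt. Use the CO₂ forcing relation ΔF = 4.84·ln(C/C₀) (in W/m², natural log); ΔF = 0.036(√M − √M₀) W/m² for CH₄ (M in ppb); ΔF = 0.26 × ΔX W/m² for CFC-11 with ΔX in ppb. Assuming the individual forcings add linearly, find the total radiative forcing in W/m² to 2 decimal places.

CO₂: 4.84 × ln(791/280) = 4.84 × ln(2.82500) = 4.84 × 1.03851 = 5.0264 W/m².
CH₄: 0.036 × (√3314 − √747) = 0.036 × (57.5674 − 27.3313) = 0.036 × 30.2361 = 1.0885 W/m².
CFC-11: Δ = 244 − 2 = 242 ppt = 0.242 ppb; ΔF = 0.26 × 0.242 = 0.0629 W/m².
Total ΔF = 5.0264 + 1.0885 + 0.0629 = 6.1778 W/m².

ΔF = 6.18 W/m²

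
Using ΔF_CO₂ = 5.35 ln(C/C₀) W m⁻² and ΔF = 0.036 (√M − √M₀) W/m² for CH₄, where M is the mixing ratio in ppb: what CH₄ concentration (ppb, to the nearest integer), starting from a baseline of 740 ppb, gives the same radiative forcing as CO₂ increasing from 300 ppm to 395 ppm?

M ≈ 4636 ppb

CO₂ forcing: 5.35 × ln(395/300) = 5.35 × 0.275103 = 1.47180 W/m².
Set 0.036(√M − √740) = 1.47180: √M = 1.47180/0.036 + √740 = 40.8833 + 27.2029 = 68.0862.
M = (68.0862)² = 4635.73 ppb.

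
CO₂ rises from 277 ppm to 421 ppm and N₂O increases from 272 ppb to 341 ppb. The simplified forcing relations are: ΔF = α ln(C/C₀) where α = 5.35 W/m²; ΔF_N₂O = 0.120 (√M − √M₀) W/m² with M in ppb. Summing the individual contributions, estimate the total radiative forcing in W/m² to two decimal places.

CO₂: 5.35 × ln(421/277) = 5.35 × ln(1.51986) = 5.35 × 0.41862 = 2.2396 W/m².
N₂O: 0.120 × (√341 − √272) = 0.120 × (18.4662 − 16.4924) = 0.120 × 1.9738 = 0.2369 W/m².
Total ΔF = 2.2396 + 0.2369 = 2.4765 W/m².

ΔF = 2.48 W/m²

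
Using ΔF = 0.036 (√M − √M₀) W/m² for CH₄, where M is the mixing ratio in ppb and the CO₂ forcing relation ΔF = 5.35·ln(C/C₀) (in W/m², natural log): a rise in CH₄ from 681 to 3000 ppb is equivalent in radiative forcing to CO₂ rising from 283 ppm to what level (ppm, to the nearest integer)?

C ≈ 343 ppm

CH₄ forcing: 0.036 × (√3000 − √681) = 0.036 × (54.7723 − 26.0960) = 0.036 × 28.6763 = 1.03235 W/m².
Set 5.35 ln(C/283) = 1.03235: ln(C/283) = 1.03235/5.35 = 0.19296, so C = 283 × e^0.19296 = 283 × 1.21283 = 343.23 ppm.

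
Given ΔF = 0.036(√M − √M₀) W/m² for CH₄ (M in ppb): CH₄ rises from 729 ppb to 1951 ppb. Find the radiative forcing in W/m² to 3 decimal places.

ΔF = 0.618 W/m²

CH₄: 0.036 × (√1951 − √729) = 0.036 × (44.1701 − 27.0000) = 0.036 × 17.1701 = 0.6181 W/m².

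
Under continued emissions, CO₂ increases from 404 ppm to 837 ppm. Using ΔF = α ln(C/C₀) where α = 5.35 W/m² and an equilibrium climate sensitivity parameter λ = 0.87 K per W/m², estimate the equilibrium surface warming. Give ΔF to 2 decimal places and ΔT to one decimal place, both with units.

ΔF = 3.90 W/m²; ΔT = 3.4 K

CO₂: 5.35 × ln(837/404) = 5.35 × ln(2.07178) = 5.35 × 0.72841 = 3.8970 W/m².
ΔT = λ ΔF = 0.87 × 3.90 = 3.3930 K.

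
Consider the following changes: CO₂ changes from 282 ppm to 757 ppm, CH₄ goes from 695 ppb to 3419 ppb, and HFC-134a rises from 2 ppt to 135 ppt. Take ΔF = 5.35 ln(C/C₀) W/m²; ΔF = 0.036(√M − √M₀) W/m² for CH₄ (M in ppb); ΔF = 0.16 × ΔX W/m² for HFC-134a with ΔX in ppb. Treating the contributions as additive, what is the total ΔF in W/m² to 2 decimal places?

CO₂: 5.35 × ln(757/282) = 5.35 × ln(2.68440) = 5.35 × 0.98746 = 5.2829 W/m².
CH₄: 0.036 × (√3419 − √695) = 0.036 × (58.4722 − 26.3629) = 0.036 × 32.1093 = 1.1559 W/m².
HFC-134a: Δ = 135 − 2 = 133 ppt = 0.133 ppb; ΔF = 0.16 × 0.133 = 0.0213 W/m².
Total ΔF = 5.2829 + 1.1559 + 0.0213 = 6.4601 W/m².

ΔF = 6.46 W/m²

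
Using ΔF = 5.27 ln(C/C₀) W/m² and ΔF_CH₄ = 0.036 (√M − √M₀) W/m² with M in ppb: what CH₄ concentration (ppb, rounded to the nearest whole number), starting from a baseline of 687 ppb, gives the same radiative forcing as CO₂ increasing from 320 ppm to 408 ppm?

M ≈ 3816 ppb

CO₂ forcing: 5.27 × ln(408/320) = 5.27 × 0.242946 = 1.28033 W/m².
Set 0.036(√M − √687) = 1.28033: √M = 1.28033/0.036 + √687 = 35.5647 + 26.2107 = 61.7754.
M = (61.7754)² = 3816.20 ppb.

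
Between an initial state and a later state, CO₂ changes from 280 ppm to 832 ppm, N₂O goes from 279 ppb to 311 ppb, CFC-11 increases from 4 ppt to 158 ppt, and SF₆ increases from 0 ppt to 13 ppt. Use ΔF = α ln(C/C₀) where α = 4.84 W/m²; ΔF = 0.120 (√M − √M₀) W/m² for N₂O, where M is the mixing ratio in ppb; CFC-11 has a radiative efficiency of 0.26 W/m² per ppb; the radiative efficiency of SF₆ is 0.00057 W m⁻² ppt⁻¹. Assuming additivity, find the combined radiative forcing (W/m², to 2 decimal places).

CO₂: 4.84 × ln(832/280) = 4.84 × ln(2.97143) = 4.84 × 1.08904 = 5.2710 W/m².
N₂O: 0.120 × (√311 − √279) = 0.120 × (17.6352 − 16.7033) = 0.120 × 0.9319 = 0.1118 W/m².
CFC-11: Δ = 158 − 4 = 154 ppt = 0.154 ppb; ΔF = 0.26 × 0.154 = 0.0400 W/m².
SF₆: ΔF = 0.00057 × (13 − 0) = 0.00057 × 13 = 0.0074 W/m².
Total ΔF = 5.2710 + 0.1118 + 0.0400 + 0.0074 = 5.4302 W/m².

ΔF = 5.43 W/m²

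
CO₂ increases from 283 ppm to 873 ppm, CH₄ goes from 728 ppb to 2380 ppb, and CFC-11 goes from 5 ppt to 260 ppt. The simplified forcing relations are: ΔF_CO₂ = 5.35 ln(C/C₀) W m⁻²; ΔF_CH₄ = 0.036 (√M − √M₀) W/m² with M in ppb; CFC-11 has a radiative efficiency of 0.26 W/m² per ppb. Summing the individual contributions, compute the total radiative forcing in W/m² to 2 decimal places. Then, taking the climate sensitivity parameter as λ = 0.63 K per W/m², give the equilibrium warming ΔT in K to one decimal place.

ΔF = 6.88 W/m²; ΔT = 4.3 K

CO₂: 5.35 × ln(873/283) = 5.35 × ln(3.08481) = 5.35 × 1.12649 = 6.0267 W/m².
CH₄: 0.036 × (√2380 − √728) = 0.036 × (48.7852 − 26.9815) = 0.036 × 21.8037 = 0.7849 W/m².
CFC-11: Δ = 260 − 5 = 255 ppt = 0.255 ppb; ΔF = 0.26 × 0.255 = 0.0663 W/m².
Total ΔF = 6.0267 + 0.7849 + 0.0663 = 6.8779 W/m².
ΔT = λ ΔF = 0.63 × 6.88 = 4.3344 K.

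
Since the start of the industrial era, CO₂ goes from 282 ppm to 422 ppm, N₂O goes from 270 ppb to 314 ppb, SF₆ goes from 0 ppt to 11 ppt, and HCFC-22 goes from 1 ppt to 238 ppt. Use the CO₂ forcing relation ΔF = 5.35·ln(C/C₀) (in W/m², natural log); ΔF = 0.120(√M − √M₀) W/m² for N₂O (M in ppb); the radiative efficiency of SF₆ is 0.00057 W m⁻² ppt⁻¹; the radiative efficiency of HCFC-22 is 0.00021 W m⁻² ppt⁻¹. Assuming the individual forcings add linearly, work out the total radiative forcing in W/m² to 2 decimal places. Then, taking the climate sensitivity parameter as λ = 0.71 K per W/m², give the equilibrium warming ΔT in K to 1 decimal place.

ΔF = 2.37 W/m²; ΔT = 1.7 K

CO₂: 5.35 × ln(422/282) = 5.35 × ln(1.49645) = 5.35 × 0.40310 = 2.1566 W/m².
N₂O: 0.120 × (√314 − √270) = 0.120 × (17.7200 − 16.4317) = 0.120 × 1.2883 = 0.1546 W/m².
SF₆: ΔF = 0.00057 × (11 − 0) = 0.00057 × 11 = 0.0063 W/m².
HCFC-22: ΔF = 0.00021 × (238 − 1) = 0.00021 × 237 = 0.0498 W/m².
Total ΔF = 2.1566 + 0.1546 + 0.0063 + 0.0498 = 2.3673 W/m².
ΔT = λ ΔF = 0.71 × 2.37 = 1.6827 K.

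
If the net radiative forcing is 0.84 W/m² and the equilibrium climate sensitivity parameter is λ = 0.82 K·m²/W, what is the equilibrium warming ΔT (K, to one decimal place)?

ΔT = λ ΔF = 0.82 × 0.84 = 0.6888 K.

ΔT = 0.7 K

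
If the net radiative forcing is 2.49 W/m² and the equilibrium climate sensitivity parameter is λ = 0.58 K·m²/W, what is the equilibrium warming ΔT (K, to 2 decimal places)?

ΔT = λ ΔF = 0.58 × 2.49 = 1.4442 K.

ΔT = 1.44 K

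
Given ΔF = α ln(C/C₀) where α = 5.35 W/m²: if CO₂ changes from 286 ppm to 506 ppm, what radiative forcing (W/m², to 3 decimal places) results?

CO₂: 5.35 × ln(506/286) = 5.35 × ln(1.76923) = 5.35 × 0.57054 = 3.0524 W/m².

ΔF = 3.052 W/m²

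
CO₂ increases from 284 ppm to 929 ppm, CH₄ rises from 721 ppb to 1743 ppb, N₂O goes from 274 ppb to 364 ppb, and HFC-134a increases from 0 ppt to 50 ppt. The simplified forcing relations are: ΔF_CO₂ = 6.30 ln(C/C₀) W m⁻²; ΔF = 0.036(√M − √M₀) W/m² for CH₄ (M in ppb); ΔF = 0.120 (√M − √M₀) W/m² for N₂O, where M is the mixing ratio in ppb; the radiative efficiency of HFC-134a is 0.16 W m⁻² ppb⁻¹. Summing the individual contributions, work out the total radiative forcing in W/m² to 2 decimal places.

CO₂: 6.30 × ln(929/284) = 6.30 × ln(3.27113) = 6.30 × 1.18514 = 7.4664 W/m².
CH₄: 0.036 × (√1743 − √721) = 0.036 × (41.7493 − 26.8514) = 0.036 × 14.8979 = 0.5363 W/m².
N₂O: 0.120 × (√364 − √274) = 0.120 × (19.0788 − 16.5529) = 0.120 × 2.5259 = 0.3031 W/m².
HFC-134a: Δ = 50 − 0 = 50 ppt = 0.050 ppb; ΔF = 0.16 × 0.050 = 0.0080 W/m².
Total ΔF = 7.4664 + 0.5363 + 0.3031 + 0.0080 = 8.3138 W/m².

ΔF = 8.31 W/m²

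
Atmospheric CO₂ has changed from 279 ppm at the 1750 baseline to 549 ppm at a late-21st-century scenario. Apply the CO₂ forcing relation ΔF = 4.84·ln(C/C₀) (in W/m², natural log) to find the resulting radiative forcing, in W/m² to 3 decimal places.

ΔF = 3.276 W/m²

CO₂: 4.84 × ln(549/279) = 4.84 × ln(1.96774) = 4.84 × 0.67689 = 3.2761 W/m².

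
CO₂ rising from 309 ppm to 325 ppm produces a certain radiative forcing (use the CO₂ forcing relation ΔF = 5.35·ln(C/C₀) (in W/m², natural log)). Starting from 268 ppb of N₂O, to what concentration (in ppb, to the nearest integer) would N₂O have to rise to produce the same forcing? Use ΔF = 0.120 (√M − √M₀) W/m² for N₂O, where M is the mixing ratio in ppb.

M ≈ 347 ppb

CO₂ forcing: 5.35 × ln(325/309) = 5.35 × 0.050484 = 0.27009 W/m².
Set 0.120(√M − √268) = 0.27009: √M = 0.27009/0.120 + √268 = 2.2508 + 16.3707 = 18.6215.
M = (18.6215)² = 346.76 ppb.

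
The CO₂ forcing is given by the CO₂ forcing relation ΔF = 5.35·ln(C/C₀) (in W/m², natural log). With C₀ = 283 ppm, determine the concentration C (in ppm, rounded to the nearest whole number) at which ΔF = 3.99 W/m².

Set 5.35 ln(C/283) = 3.99, so ln(C/283) = 3.99/5.35 = 0.74579.
Then C/283 = e^0.74579 = 2.10811, giving C = 283 × 2.10811 = 596.60 ppm.

C ≈ 597 ppm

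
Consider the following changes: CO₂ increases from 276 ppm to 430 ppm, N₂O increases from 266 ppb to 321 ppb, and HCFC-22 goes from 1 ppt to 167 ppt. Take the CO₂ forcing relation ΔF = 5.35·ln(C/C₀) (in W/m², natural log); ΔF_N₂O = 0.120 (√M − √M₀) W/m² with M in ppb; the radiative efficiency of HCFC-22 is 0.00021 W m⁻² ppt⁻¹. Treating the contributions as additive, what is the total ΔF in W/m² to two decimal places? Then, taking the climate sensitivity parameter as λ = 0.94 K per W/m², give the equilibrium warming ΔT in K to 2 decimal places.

CO₂: 5.35 × ln(430/276) = 5.35 × ln(1.55797) = 5.35 × 0.44338 = 2.3721 W/m².
N₂O: 0.120 × (√321 − √266) = 0.120 × (17.9165 − 16.3095) = 0.120 × 1.6070 = 0.1928 W/m².
HCFC-22: ΔF = 0.00021 × (167 − 1) = 0.00021 × 166 = 0.0349 W/m².
Total ΔF = 2.3721 + 0.1928 + 0.0349 = 2.5998 W/m².
ΔT = λ ΔF = 0.94 × 2.60 = 2.4440 K.

ΔF = 2.60 W/m²; ΔT = 2.44 K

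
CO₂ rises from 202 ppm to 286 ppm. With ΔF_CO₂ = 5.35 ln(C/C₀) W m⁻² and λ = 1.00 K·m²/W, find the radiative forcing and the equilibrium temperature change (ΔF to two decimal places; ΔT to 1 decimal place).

ΔF = 1.86 W/m²; ΔT = 1.9 K

CO₂: 5.35 × ln(286/202) = 5.35 × ln(1.41584) = 5.35 × 0.34772 = 1.8603 W/m².
ΔT = λ ΔF = 1.00 × 1.86 = 1.8600 K.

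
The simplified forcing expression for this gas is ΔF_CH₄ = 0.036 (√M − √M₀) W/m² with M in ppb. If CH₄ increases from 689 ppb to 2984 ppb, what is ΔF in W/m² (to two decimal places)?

CH₄: 0.036 × (√2984 − √689) = 0.036 × (54.6260 − 26.2488) = 0.036 × 28.3772 = 1.0216 W/m².

ΔF = 1.02 W/m²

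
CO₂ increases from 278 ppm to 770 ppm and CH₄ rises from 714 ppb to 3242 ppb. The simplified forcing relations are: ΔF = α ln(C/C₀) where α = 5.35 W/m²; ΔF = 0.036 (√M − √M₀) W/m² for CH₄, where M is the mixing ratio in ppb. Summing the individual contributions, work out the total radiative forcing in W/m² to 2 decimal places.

CO₂: 5.35 × ln(770/278) = 5.35 × ln(2.76978) = 5.35 × 1.01877 = 5.4504 W/m².
CH₄: 0.036 × (√3242 − √714) = 0.036 × (56.9386 − 26.7208) = 0.036 × 30.2178 = 1.0878 W/m².
Total ΔF = 5.4504 + 1.0878 = 6.5382 W/m².

ΔF = 6.54 W/m²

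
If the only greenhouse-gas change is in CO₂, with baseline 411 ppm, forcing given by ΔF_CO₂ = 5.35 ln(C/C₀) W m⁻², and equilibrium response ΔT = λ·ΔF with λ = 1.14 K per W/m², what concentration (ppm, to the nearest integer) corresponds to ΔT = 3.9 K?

C ≈ 779 ppm

Required forcing: ΔF = ΔT/λ = 3.9/1.14 = 3.4211 W/m².
Then ln(C/411) = ΔF/5.35 = 3.4211/5.35 = 0.63946.
So C = 411 × e^0.63946 = 411 × 1.89546 = 779.03 ppm.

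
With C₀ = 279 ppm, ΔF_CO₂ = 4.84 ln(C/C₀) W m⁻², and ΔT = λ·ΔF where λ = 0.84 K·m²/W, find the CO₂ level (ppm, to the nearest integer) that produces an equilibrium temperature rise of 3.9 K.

C ≈ 728 ppm

Required forcing: ΔF = ΔT/λ = 3.9/0.84 = 4.6429 W/m².
Then ln(C/279) = ΔF/4.84 = 4.6429/4.84 = 0.95928.
So C = 279 × e^0.95928 = 279 × 2.60982 = 728.14 ppm.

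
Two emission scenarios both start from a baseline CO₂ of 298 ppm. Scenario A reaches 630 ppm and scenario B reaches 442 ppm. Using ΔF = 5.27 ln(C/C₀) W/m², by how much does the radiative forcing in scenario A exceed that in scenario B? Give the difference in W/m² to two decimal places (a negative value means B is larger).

ΔF_A = 5.27 ln(630/298) = 5.27 × 0.74863 = 3.9453 W/m².
ΔF_B = 5.27 ln(442/298) = 5.27 × 0.39422 = 2.0775 W/m².
Difference: 3.9453 − 2.0775 = 1.8678 W/m².

ΔF_A − ΔF_B = 1.87 W/m²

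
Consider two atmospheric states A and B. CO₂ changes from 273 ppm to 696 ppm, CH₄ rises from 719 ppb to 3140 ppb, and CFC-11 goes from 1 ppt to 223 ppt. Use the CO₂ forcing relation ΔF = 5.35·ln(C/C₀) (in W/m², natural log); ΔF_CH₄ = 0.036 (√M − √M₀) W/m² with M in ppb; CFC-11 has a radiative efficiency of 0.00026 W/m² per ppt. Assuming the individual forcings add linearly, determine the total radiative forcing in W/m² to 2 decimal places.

ΔF = 6.12 W/m²

CO₂: 5.35 × ln(696/273) = 5.35 × ln(2.54945) = 5.35 × 0.93588 = 5.0070 W/m².
CH₄: 0.036 × (√3140 − √719) = 0.036 × (56.0357 − 26.8142) = 0.036 × 29.2215 = 1.0520 W/m².
CFC-11: ΔF = 0.00026 × (223 − 1) = 0.00026 × 222 = 0.0577 W/m².
Total ΔF = 5.0070 + 1.0520 + 0.0577 = 6.1167 W/m².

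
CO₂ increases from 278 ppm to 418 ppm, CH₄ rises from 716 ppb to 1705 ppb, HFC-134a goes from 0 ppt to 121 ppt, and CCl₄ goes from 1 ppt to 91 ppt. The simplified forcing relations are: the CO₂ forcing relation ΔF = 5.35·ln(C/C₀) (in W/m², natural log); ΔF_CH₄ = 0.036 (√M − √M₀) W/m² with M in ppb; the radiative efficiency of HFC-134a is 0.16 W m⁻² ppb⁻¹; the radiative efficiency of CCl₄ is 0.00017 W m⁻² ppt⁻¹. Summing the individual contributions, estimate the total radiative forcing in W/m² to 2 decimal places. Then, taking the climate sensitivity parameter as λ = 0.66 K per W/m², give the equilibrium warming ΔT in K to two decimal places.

CO₂: 5.35 × ln(418/278) = 5.35 × ln(1.50360) = 5.35 × 0.40786 = 2.1821 W/m².
CH₄: 0.036 × (√1705 − √716) = 0.036 × (41.2916 − 26.7582) = 0.036 × 14.5334 = 0.5232 W/m².
HFC-134a: Δ = 121 − 0 = 121 ppt = 0.121 ppb; ΔF = 0.16 × 0.121 = 0.0194 W/m².
CCl₄: ΔF = 0.00017 × (91 − 1) = 0.00017 × 90 = 0.0153 W/m².
Total ΔF = 2.1821 + 0.5232 + 0.0194 + 0.0153 = 2.7400 W/m².
ΔT = λ ΔF = 0.66 × 2.74 = 1.8084 K.

ΔF = 2.74 W/m²; ΔT = 1.81 K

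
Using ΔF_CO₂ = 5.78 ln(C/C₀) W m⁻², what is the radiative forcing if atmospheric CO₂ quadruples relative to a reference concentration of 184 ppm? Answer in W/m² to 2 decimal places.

ΔF = 8.01 W/m²

Because the forcing depends only on the ratio C/C₀, the initial concentration does not enter.
ΔF = 5.78 × ln(4) = 5.78 × 1.38629 = 8.0128 W/m².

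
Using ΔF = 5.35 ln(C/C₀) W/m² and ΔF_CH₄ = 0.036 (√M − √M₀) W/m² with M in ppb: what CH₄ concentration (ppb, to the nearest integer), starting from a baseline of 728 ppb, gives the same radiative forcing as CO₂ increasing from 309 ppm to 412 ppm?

M ≈ 4863 ppb

CO₂ forcing: 5.35 × ln(412/309) = 5.35 × 0.287682 = 1.53910 W/m².
Set 0.036(√M − √728) = 1.53910: √M = 1.53910/0.036 + √728 = 42.7528 + 26.9815 = 69.7343.
M = (69.7343)² = 4862.87 ppb.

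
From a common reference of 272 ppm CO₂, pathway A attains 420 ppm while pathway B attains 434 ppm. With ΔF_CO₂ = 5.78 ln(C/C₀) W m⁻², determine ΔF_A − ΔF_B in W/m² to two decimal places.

ΔF_A − ΔF_B = -0.19 W/m²

ΔF_A = 5.78 ln(420/272) = 5.78 × 0.43445 = 2.5111 W/m².
ΔF_B = 5.78 ln(434/272) = 5.78 × 0.46724 = 2.7006 W/m².
Difference: 2.5111 − 2.7006 = -0.1895 W/m².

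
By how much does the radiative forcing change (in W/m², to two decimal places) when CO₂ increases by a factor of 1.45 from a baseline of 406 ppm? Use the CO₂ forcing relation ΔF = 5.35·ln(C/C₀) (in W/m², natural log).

ΔF = 1.99 W/m²

ΔF = 5.35 × ln(1.45) = 5.35 × 0.37156 = 1.9878 W/m².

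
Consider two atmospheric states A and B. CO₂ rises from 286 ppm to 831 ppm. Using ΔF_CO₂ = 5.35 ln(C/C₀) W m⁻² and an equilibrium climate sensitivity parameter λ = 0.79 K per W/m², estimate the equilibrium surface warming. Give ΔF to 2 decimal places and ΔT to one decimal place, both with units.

ΔF = 5.71 W/m²; ΔT = 4.5 K

CO₂: 5.35 × ln(831/286) = 5.35 × ln(2.90559) = 5.35 × 1.06664 = 5.7065 W/m².
ΔT = λ ΔF = 0.79 × 5.71 = 4.5109 K.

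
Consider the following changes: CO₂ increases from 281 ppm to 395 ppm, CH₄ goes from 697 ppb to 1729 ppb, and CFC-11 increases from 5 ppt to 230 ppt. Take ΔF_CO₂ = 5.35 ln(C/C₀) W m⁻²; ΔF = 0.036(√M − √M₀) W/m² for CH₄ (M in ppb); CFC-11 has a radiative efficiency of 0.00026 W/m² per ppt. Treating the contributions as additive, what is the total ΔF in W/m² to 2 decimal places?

CO₂: 5.35 × ln(395/281) = 5.35 × ln(1.40569) = 5.35 × 0.34053 = 1.8218 W/m².
CH₄: 0.036 × (√1729 − √697) = 0.036 × (41.5812 − 26.4008) = 0.036 × 15.1804 = 0.5465 W/m².
CFC-11: ΔF = 0.00026 × (230 − 5) = 0.00026 × 225 = 0.0585 W/m².
Total ΔF = 1.8218 + 0.5465 + 0.0585 = 2.4268 W/m².

ΔF = 2.43 W/m²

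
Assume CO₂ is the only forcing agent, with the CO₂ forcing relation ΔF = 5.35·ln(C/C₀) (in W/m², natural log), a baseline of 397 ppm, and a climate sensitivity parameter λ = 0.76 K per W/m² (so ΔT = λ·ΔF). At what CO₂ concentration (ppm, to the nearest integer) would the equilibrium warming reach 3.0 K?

C ≈ 830 ppm

Required forcing: ΔF = ΔT/λ = 3.0/0.76 = 3.9474 W/m².
Then ln(C/397) = ΔF/5.35 = 3.9474/5.35 = 0.73783.
So C = 397 × e^0.73783 = 397 × 2.09139 = 830.28 ppm.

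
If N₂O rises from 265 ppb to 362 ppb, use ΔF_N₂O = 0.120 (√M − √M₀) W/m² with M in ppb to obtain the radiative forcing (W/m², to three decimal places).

N₂O: 0.120 × (√362 − √265) = 0.120 × (19.0263 − 16.2788) = 0.120 × 2.7475 = 0.3297 W/m².

ΔF = 0.330 W/m²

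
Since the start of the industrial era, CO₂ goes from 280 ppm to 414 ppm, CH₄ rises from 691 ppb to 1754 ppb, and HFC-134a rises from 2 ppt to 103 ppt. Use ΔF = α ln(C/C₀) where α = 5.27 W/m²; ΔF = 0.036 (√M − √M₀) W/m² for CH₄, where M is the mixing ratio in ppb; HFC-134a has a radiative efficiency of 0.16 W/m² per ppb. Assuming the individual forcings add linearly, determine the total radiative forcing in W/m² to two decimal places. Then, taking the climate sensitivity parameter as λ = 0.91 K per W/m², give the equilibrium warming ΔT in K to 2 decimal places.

CO₂: 5.27 × ln(414/280) = 5.27 × ln(1.47857) = 5.27 × 0.39108 = 2.0610 W/m².
CH₄: 0.036 × (√1754 − √691) = 0.036 × (41.8808 − 26.2869) = 0.036 × 15.5939 = 0.5614 W/m².
HFC-134a: Δ = 103 − 2 = 101 ppt = 0.101 ppb; ΔF = 0.16 × 0.101 = 0.0162 W/m².
Total ΔF = 2.0610 + 0.5614 + 0.0162 = 2.6386 W/m².
ΔT = λ ΔF = 0.91 × 2.64 = 2.4024 K.

ΔF = 2.64 W/m²; ΔT = 2.40 K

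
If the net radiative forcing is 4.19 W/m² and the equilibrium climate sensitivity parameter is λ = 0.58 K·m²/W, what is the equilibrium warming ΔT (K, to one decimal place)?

ΔT = 2.4 K

ΔT = λ ΔF = 0.58 × 4.19 = 2.4302 K.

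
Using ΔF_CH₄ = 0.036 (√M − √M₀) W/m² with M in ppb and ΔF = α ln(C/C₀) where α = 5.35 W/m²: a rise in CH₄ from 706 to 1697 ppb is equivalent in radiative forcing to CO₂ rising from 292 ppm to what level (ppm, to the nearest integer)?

C ≈ 322 ppm

CH₄ forcing: 0.036 × (√1697 − √706) = 0.036 × (41.1947 − 26.5707) = 0.036 × 14.6240 = 0.52646 W/m².
Set 5.35 ln(C/292) = 0.52646: ln(C/292) = 0.52646/5.35 = 0.09840, so C = 292 × e^0.09840 = 292 × 1.10340 = 322.19 ppm.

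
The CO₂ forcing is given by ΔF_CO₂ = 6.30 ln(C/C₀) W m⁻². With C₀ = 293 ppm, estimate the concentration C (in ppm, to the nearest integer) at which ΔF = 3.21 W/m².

Set 6.30 ln(C/293) = 3.21, so ln(C/293) = 3.21/6.30 = 0.50952.
Then C/293 = e^0.50952 = 1.66449, giving C = 293 × 1.66449 = 487.70 ppm.

C ≈ 488 ppm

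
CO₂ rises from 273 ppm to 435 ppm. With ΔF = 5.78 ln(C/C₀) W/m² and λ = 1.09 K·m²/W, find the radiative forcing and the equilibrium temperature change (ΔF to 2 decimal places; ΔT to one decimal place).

ΔF = 2.69 W/m²; ΔT = 2.9 K

CO₂: 5.78 × ln(435/273) = 5.78 × ln(1.59341) = 5.78 × 0.46588 = 2.6928 W/m².
ΔT = λ ΔF = 1.09 × 2.69 = 2.9321 K.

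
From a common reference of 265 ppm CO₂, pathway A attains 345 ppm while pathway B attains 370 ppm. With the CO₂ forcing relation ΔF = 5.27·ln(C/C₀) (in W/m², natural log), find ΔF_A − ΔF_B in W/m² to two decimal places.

ΔF_A = 5.27 ln(345/265) = 5.27 × 0.26381 = 1.3903 W/m².
ΔF_B = 5.27 ln(370/265) = 5.27 × 0.33377 = 1.7590 W/m².
Difference: 1.3903 − 1.7590 = -0.3687 W/m².
(Equivalently, ΔF_A − ΔF_B = 5.27 ln(345/370) = 5.27 × -0.06996 = -0.3687 W/m².)

ΔF_A − ΔF_B = -0.37 W/m²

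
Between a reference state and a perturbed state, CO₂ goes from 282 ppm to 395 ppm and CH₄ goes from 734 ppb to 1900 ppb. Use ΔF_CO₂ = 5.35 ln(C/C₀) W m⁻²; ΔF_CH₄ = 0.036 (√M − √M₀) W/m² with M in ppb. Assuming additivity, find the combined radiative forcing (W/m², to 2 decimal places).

CO₂: 5.35 × ln(395/282) = 5.35 × ln(1.40071) = 5.35 × 0.33698 = 1.8028 W/m².
CH₄: 0.036 × (√1900 − √734) = 0.036 × (43.5890 − 27.0924) = 0.036 × 16.4966 = 0.5939 W/m².
Total ΔF = 1.8028 + 0.5939 = 2.3967 W/m².

ΔF = 2.40 W/m²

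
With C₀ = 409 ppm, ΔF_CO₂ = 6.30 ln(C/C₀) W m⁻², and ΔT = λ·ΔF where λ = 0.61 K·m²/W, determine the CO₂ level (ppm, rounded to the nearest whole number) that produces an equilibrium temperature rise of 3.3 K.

Required forcing: ΔF = ΔT/λ = 3.3/0.61 = 5.4098 W/m².
Then ln(C/409) = ΔF/6.30 = 5.4098/6.30 = 0.85870.
So C = 409 × e^0.85870 = 409 × 2.36009 = 965.28 ppm.

C ≈ 965 ppm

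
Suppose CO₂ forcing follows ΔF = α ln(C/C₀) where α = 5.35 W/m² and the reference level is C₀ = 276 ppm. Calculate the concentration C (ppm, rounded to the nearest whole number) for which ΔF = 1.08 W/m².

C ≈ 338 ppm

Set 5.35 ln(C/276) = 1.08, so ln(C/276) = 1.08/5.35 = 0.20187.
Then C/276 = e^0.20187 = 1.22369, giving C = 276 × 1.22369 = 337.74 ppm.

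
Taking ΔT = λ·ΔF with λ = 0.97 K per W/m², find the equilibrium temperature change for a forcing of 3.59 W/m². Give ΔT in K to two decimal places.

ΔT = λ ΔF = 0.97 × 3.59 = 3.4823 K.

ΔT = 3.48 K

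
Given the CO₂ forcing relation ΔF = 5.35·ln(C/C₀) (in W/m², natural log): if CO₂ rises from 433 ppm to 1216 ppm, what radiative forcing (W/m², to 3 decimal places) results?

ΔF = 5.524 W/m²

CO₂ absorption bands are partially saturated, so forcing scales with the logarithm of the concentration ratio.
CO₂: 5.35 × ln(1216/433) = 5.35 × ln(2.80831) = 5.35 × 1.03258 = 5.5243 W/m².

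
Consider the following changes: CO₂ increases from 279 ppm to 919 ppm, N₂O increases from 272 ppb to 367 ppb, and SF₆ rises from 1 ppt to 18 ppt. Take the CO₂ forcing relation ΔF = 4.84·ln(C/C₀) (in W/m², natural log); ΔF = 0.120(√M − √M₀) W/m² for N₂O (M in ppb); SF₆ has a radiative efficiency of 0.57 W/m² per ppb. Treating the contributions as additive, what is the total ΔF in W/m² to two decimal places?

CO₂: 4.84 × ln(919/279) = 4.84 × ln(3.29391) = 4.84 × 1.19208 = 5.7697 W/m².
N₂O: 0.120 × (√367 − √272) = 0.120 × (19.1572 − 16.4924) = 0.120 × 2.6648 = 0.3198 W/m².
SF₆: Δ = 18 − 1 = 17 ppt = 0.017 ppb; ΔF = 0.57 × 0.017 = 0.0097 W/m².
Total ΔF = 5.7697 + 0.3198 + 0.0097 = 6.0992 W/m².

ΔF = 6.10 W/m²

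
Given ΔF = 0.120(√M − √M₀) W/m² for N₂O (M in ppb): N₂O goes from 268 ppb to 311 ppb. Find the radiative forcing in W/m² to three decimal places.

N₂O: 0.120 × (√311 − √268) = 0.120 × (17.6352 − 16.3707) = 0.120 × 1.2645 = 0.1517 W/m².

ΔF = 0.152 W/m²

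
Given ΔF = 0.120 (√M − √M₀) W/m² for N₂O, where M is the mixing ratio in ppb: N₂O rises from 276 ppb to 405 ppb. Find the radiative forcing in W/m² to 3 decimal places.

N₂O: 0.120 × (√405 − √276) = 0.120 × (20.1246 − 16.6132) = 0.120 × 3.5114 = 0.4214 W/m².

ΔF = 0.421 W/m²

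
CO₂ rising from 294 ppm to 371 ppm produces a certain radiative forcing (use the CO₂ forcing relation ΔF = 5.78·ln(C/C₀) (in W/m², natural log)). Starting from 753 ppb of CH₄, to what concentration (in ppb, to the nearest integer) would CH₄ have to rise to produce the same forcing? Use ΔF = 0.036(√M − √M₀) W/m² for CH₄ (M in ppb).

M ≈ 4198 ppb

CO₂ forcing: 5.78 × ln(371/294) = 5.78 × 0.232622 = 1.34456 W/m².
Set 0.036(√M − √753) = 1.34456: √M = 1.34456/0.036 + √753 = 37.3489 + 27.4408 = 64.7897.
M = (64.7897)² = 4197.71 ppb.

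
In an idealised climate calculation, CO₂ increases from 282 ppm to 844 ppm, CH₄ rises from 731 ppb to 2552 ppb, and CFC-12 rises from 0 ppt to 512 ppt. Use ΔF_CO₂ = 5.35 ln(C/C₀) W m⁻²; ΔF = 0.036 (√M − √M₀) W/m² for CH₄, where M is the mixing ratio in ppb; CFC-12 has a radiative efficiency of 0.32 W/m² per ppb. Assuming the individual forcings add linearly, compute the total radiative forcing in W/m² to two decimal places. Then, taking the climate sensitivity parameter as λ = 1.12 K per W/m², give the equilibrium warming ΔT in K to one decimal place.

ΔF = 6.87 W/m²; ΔT = 7.7 K

CO₂: 5.35 × ln(844/282) = 5.35 × ln(2.99291) = 5.35 × 1.09625 = 5.8649 W/m².
CH₄: 0.036 × (√2552 − √731) = 0.036 × (50.5173 − 27.0370) = 0.036 × 23.4803 = 0.8453 W/m².
CFC-12: Δ = 512 − 0 = 512 ppt = 0.512 ppb; ΔF = 0.32 × 0.512 = 0.1638 W/m².
Total ΔF = 5.8649 + 0.8453 + 0.1638 = 6.8740 W/m².
ΔT = λ ΔF = 1.12 × 6.87 = 7.6944 K.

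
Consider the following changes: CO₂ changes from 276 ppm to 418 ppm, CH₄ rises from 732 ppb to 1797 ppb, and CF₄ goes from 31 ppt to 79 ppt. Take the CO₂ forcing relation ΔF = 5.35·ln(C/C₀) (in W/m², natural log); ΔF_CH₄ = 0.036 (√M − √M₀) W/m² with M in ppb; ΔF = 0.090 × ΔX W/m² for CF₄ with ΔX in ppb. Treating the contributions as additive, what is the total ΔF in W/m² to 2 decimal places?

CO₂: 5.35 × ln(418/276) = 5.35 × ln(1.51449) = 5.35 × 0.41508 = 2.2207 W/m².
CH₄: 0.036 × (√1797 − √732) = 0.036 × (42.3910 − 27.0555) = 0.036 × 15.3355 = 0.5521 W/m².
CF₄: Δ = 79 − 31 = 48 ppt = 0.048 ppb; ΔF = 0.090 × 0.048 = 0.0043 W/m².
Total ΔF = 2.2207 + 0.5521 + 0.0043 = 2.7771 W/m².

ΔF = 2.78 W/m²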